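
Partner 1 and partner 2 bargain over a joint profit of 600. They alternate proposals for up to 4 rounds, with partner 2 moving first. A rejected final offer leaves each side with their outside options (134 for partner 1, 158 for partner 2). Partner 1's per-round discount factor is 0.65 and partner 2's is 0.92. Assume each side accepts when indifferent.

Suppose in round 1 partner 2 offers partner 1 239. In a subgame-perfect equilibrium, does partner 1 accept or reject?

Accept

Work out partner 1's continuation value if the offer is rejected.
Round 4 (partner 1 proposes): partner 2 gets 158 if talks fail, so partner 1 offers 158 and keeps 442.
Round 3 (partner 2 proposes): partner 1 can get 442 next round, worth 0.65 × 442 = 287.3 now. Partner 2 offers 287.3 and keeps 600 − 287.3 = 312.7.
Round 2 (partner 1 proposes): partner 2 can get 312.7 next round, worth 0.92 × 312.7 = 287.684 now. Partner 1 offers 287.684 and keeps 600 − 287.684 = 312.316.
So by rejecting in round 1, partner 1 gets 312.316 next round, worth 0.65 × 312.316 = 203.0054 now.
Offer 239 ≥ 203.0054, so partner 1 accepts.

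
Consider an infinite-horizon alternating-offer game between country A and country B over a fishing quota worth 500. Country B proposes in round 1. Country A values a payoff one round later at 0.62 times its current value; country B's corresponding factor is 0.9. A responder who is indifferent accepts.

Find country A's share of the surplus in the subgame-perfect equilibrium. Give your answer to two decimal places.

70.14

Let x be country B's share when country B proposes and y be country A's share when country A proposes.
Country A accepts iff offered ≥ 0.62·y, so x = 500 − 0.62y. Symmetrically y = 500 − 0.9x.
Substituting: x = 500 − 0.62(500 − 0.9x), giving x(1 − 0.9·0.62) = 500(1 − 0.62).
So x = 500 × 0.38 / 0.442 ≈ 429.8643, and country A receives 500 − x ≈ 70.1357.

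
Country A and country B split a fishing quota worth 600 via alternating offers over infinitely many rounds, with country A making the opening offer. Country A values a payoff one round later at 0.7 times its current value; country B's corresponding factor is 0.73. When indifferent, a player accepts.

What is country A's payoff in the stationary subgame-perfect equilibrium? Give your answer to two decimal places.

331.29

When country A proposes, country B accepts any offer worth at least 0.73 times what country B would get by proposing next round; and vice versa.
This gives x = 600 − 0.73y and y = 600 − 0.7x, where x and y are each side's share when it proposes.
Hence (1 − 0.73·0.7)x = 600(1 − 0.73), i.e. 0.489·x = 162.
x ≈ 331.2883; country B's share is 600 − x ≈ 268.7117.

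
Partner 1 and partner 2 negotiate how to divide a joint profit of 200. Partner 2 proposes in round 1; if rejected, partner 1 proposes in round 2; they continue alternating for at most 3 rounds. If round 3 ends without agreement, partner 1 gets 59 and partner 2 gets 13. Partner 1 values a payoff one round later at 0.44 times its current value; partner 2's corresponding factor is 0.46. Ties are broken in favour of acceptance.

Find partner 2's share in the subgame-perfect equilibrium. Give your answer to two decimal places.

140.54

Work backward from the last round.
Round 3 (partner 2 proposes): partner 1 gets 59 if talks fail, so partner 2 offers 59 and keeps 141.
Round 2 (partner 1 proposes): partner 2 can get 141 next round, worth 0.46 × 141 = 64.86 now, so partner 1 offers 64.86, keeping 135.14.
Round 1 (partner 2 proposes): partner 1 can get 135.14 next round, worth 0.44 × 135.14 = 59.4616 now. Partner 2 offers 59.4616 and keeps 200 − 59.4616 = 140.5384.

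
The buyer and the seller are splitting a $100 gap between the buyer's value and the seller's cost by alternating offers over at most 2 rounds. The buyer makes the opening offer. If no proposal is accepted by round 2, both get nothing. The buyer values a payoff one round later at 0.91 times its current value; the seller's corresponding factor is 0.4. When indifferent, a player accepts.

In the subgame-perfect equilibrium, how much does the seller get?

40

Round 2 (the seller proposes): the buyer will accept anything ≥ 0, so the seller offers 0 and keeps 100.
Round 1 (the buyer proposes): the seller can get 100 next round, worth 0.4 × 100 = 40 now. The buyer offers 40 and keeps 100 − 40 = 60.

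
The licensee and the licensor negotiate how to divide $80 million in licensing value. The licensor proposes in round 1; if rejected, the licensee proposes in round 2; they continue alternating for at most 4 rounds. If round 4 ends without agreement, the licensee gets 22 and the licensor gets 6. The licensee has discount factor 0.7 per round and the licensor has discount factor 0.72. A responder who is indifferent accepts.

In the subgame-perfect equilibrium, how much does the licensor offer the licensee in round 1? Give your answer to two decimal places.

41.79

By backward induction:
Round 4 (the licensee proposes): the licensor gets 6 if talks fail, so the licensee offers 6 and keeps 74.
Round 3 (the licensor proposes): the licensee can get 74 next round, worth 0.7 × 74 = 51.8 now. The licensor offers 51.8 and keeps 80 − 51.8 = 28.2.
Round 2 (the licensee proposes): the licensor can get 28.2 next round, worth 0.72 × 28.2 = 20.304 now; the licensee offers that and keeps 59.696.
Round 1 (the licensor proposes): the licensee can get 59.696 next round, worth 0.7 × 59.696 = 41.7872 now. The licensor offers 41.7872 and keeps 80 − 41.7872 = 38.2128.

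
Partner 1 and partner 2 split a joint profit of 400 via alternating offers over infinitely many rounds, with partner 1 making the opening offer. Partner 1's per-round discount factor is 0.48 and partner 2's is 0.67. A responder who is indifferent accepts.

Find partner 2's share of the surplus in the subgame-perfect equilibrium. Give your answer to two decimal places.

205.42

In a stationary SPE each proposer offers the other exactly their discounted continuation value.
If partner 1 keeps x when proposing and partner 2 keeps y when proposing, then x = 400 − 0.67y and y = 400 − 0.48x.
Solving: x = 400(1 − 0.67) / (1 − 0.48·0.67) = 132 / 0.6784 ≈ 194.5755.
Partner 2 gets 400 − 194.5755 ≈ 205.4245.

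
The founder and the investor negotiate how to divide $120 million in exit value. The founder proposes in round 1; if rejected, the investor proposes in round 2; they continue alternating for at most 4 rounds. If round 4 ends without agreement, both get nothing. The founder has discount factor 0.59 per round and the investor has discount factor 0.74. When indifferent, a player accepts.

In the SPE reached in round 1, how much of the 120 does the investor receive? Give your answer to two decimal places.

Work backward from the last round.
Round 4 (the investor proposes): rejection yields 0 for the founder; the investor offers 0 and keeps 120.
Round 3 (the founder proposes): the investor can get 120 next round, worth 0.74 × 120 = 88.8 now. The founder offers 88.8 and keeps 120 − 88.8 = 31.2.
Round 2 (the investor proposes): the founder can get 31.2 next round, worth 0.59 × 31.2 = 18.408 now, so the investor offers 18.408, keeping 101.592.
Round 1 (the founder proposes): the investor can get 101.592 next round, worth 0.74 × 101.592 = 75.17808 now. The founder offers 75.17808 and keeps 120 − 75.17808 = 44.82192.

75.18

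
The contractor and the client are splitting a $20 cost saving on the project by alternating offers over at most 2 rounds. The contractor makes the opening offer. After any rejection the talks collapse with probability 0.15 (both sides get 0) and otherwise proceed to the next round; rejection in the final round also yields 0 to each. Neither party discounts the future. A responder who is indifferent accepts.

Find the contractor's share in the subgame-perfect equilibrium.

3

By backward induction:
Round 2 (the client proposes): the contractor will accept anything ≥ 0, so the client offers 0 and keeps 20.
Round 1 (the contractor proposes): rejecting gives the client an expected 0.85 × 20 = 17. The contractor offers 17 and keeps 20 − 17 = 3.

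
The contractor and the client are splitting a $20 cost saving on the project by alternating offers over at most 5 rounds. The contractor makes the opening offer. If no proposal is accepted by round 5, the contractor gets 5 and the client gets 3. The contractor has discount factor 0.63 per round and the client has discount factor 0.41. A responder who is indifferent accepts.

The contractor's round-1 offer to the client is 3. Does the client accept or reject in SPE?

Work out the client's continuation value if the offer is rejected.
Round 5 (the contractor proposes): the client gets 3 if talks fail, so the contractor offers 3 and keeps 17.
Round 4 (the client proposes): the contractor can get 17 next round, worth 0.63 × 17 = 10.71 now; the client offers that and keeps 9.29.
Round 3 (the contractor proposes): the client can get 9.29 next round, worth 0.41 × 9.29 = 3.8089 now. The contractor offers 3.8089 and keeps 20 − 3.8089 = 16.1911.
Round 2 (the client proposes): the contractor can get 16.1911 next round, worth 0.63 × 16.1911 = 10.200393 now. The client offers 10.200393 and keeps 20 − 10.200393 = 9.799607.
So by rejecting in round 1, the client gets 9.799607 next round, worth 0.41 × 9.799607 = 4.01783887 now.
Offer 3 < 4.01783887, so the client rejects.

Reject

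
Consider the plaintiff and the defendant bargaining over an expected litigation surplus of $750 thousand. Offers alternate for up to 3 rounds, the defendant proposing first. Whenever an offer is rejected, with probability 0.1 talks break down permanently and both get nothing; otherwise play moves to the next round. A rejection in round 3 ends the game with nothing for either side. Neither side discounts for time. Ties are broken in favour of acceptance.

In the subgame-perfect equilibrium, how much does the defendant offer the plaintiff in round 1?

67.5

Round 3 (the defendant proposes): the plaintiff will accept anything ≥ 0, so the defendant offers 0 and keeps 750.
Round 2 (the plaintiff proposes): rejecting gives the defendant an expected 0.9 × 750 = 675; the plaintiff offers that and keeps 75.
Round 1 (the defendant proposes): rejecting gives the plaintiff an expected 0.9 × 75 = 67.5; the defendant offers that and keeps 682.5.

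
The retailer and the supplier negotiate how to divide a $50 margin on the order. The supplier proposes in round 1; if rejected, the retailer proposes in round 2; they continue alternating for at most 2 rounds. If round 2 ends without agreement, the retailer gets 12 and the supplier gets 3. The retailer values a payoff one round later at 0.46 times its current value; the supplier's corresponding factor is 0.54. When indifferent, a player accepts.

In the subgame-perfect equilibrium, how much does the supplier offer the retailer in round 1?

21.62

Work backward from the last round.
Round 2 (the retailer proposes): the supplier gets 3 if talks fail, so the retailer offers 3 and keeps 47.
Round 1 (the supplier proposes): the retailer can get 47 next round, worth 0.46 × 47 = 21.62 now. The supplier offers 21.62 and keeps 50 − 21.62 = 28.38.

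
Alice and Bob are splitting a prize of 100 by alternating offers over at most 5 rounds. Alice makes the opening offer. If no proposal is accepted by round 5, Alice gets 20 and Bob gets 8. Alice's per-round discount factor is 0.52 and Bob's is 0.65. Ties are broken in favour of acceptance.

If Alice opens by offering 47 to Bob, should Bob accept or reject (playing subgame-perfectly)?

Work out Bob's continuation value if the offer is rejected.
Round 5 (Alice proposes): Bob gets 8 if talks fail, so Alice offers 8 and keeps 92.
Round 4 (Bob proposes): Alice can get 92 next round, worth 0.52 × 92 = 47.84 now, so Bob offers 47.84, keeping 52.16.
Round 3 (Alice proposes): Bob can get 52.16 next round, worth 0.65 × 52.16 = 33.904 now; Alice offers that and keeps 66.096.
Round 2 (Bob proposes): Alice can get 66.096 next round, worth 0.52 × 66.096 = 34.36992 now, so Bob offers 34.36992, keeping 65.63008.
So by rejecting in round 1, Bob gets 65.63008 next round, worth 0.65 × 65.63008 = 42.659552 now.
Offer 47 ≥ 42.659552, so Bob accepts.

Accept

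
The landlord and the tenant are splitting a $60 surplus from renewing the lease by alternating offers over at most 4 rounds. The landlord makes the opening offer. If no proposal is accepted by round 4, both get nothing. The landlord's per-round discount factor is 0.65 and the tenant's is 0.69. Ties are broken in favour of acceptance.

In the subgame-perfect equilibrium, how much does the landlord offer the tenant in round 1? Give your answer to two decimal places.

Round 4 (the tenant proposes): the landlord will accept anything ≥ 0, so the tenant offers 0 and keeps 60.
Round 3 (the landlord proposes): the tenant can get 60 next round, worth 0.69 × 60 = 41.4 now, so the landlord offers 41.4, keeping 18.6.
Round 2 (the tenant proposes): the landlord can get 18.6 next round, worth 0.65 × 18.6 = 12.09 now; the tenant offers that and keeps 47.91.
Round 1 (the landlord proposes): the tenant can get 47.91 next round, worth 0.69 × 47.91 = 33.0579 now. The landlord offers 33.0579 and keeps 60 − 33.0579 = 26.9421.

33.06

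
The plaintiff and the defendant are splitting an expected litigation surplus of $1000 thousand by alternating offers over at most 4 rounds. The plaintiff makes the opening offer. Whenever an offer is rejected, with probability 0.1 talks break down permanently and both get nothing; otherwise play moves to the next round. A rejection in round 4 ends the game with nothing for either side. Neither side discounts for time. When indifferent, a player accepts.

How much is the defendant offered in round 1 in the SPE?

Round 4 (the defendant proposes): rejection yields 0 for the plaintiff; the defendant offers 0 and keeps 1000.
Round 3 (the plaintiff proposes): rejecting gives the defendant an expected 0.9 × 1000 = 900, so the plaintiff offers 900, keeping 100.
Round 2 (the defendant proposes): rejecting gives the plaintiff an expected 0.9 × 100 = 90. The defendant offers 90 and keeps 1000 − 90 = 910.
Round 1 (the plaintiff proposes): rejecting gives the defendant an expected 0.9 × 910 = 819, so the plaintiff offers 819, keeping 181.

819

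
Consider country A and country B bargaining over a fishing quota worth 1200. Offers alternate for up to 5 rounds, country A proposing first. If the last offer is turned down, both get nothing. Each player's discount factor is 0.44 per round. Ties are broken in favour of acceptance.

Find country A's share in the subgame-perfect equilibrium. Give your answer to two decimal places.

Round 5 (country A proposes): country B will accept anything ≥ 0, so country A offers 0 and keeps 1200.
Round 4 (country B proposes): country A can get 1200 next round, worth 0.44 × 1200 = 528 now. Country B offers 528 and keeps 1200 − 528 = 672.
Round 3 (country A proposes): country B can get 672 next round, worth 0.44 × 672 = 295.68 now, so country A offers 295.68, keeping 904.32.
Round 2 (country B proposes): country A can get 904.32 next round, worth 0.44 × 904.32 = 397.9008 now. Country B offers 397.9008 and keeps 1200 − 397.9008 = 802.0992.
Round 1 (country A proposes): country B can get 802.0992 next round, worth 0.44 × 802.0992 = 352.923648 now; country A offers that and keeps 847.076352.

847.08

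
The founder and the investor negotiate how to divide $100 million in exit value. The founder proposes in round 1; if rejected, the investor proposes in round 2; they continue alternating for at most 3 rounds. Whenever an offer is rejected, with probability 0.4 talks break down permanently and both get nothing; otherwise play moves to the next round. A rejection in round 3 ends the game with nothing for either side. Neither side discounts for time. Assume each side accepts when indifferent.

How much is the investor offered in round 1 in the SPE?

Round 3 (the founder proposes): the investor will accept anything ≥ 0, so the founder offers 0 and keeps 100.
Round 2 (the investor proposes): rejecting gives the founder an expected 0.6 × 100 = 60, so the investor offers 60, keeping 40.
Round 1 (the founder proposes): rejecting gives the investor an expected 0.6 × 40 = 24. The founder offers 24 and keeps 100 − 24 = 76.

24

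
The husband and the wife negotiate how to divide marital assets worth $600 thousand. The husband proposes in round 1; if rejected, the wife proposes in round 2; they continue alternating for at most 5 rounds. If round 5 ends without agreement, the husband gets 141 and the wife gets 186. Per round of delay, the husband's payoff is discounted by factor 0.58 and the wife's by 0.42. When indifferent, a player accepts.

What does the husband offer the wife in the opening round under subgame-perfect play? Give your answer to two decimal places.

Solve by backward induction from round 5.
Round 5 (the husband proposes): the wife gets 186 if talks fail, so the husband offers 186 and keeps 414.
Round 4 (the wife proposes): the husband can get 414 next round, worth 0.58 × 414 = 240.12 now; the wife offers that and keeps 359.88.
Round 3 (the husband proposes): the wife can get 359.88 next round, worth 0.42 × 359.88 = 151.1496 now; the husband offers that and keeps 448.8504.
Round 2 (the wife proposes): the husband can get 448.8504 next round, worth 0.58 × 448.8504 = 260.333232 now; the wife offers that and keeps 339.666768.
Round 1 (the husband proposes): the wife can get 339.666768 next round, worth 0.42 × 339.666768 = 142.66004256 now, so the husband offers 142.66004256, keeping 457.33995744.

142.66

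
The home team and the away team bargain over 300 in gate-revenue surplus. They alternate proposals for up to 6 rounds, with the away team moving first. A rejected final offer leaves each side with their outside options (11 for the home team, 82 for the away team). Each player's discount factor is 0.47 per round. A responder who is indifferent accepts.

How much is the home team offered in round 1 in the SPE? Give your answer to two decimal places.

96.24

Round 6 (the home team proposes): the away team gets 82 if talks fail, so the home team offers 82 and keeps 218.
Round 5 (the away team proposes): the home team can get 218 next round, worth 0.47 × 218 = 102.46 now, so the away team offers 102.46, keeping 197.54.
Round 4 (the home team proposes): the away team can get 197.54 next round, worth 0.47 × 197.54 = 92.8438 now, so the home team offers 92.8438, keeping 207.1562.
Round 3 (the away team proposes): the home team can get 207.1562 next round, worth 0.47 × 207.1562 = 97.363414 now; the away team offers that and keeps 202.636586.
Round 2 (the home team proposes): the away team can get 202.636586 next round, worth 0.47 × 202.636586 = 95.23919542 now, so the home team offers 95.23919542, keeping 204.76080458.
Round 1 (the away team proposes): the home team can get 204.76080458 next round, worth 0.47 × 204.76080458 = 96.2375781526 now. The away team offers 96.2375781526 and keeps 300 − 96.2375781526 = 203.7624218474.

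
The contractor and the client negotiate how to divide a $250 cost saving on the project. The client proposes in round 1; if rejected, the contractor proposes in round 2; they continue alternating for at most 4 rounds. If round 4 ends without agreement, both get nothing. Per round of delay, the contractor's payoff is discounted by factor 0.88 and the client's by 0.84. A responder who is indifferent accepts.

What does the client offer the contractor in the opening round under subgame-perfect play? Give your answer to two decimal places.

197.82

Round 4 (the contractor proposes): rejection yields 0 for the client; the contractor offers 0 and keeps 250.
Round 3 (the client proposes): the contractor can get 250 next round, worth 0.88 × 250 = 220 now. The client offers 220 and keeps 250 − 220 = 30.
Round 2 (the contractor proposes): the client can get 30 next round, worth 0.84 × 30 = 25.2 now, so the contractor offers 25.2, keeping 224.8.
Round 1 (the client proposes): the contractor can get 224.8 next round, worth 0.88 × 224.8 = 197.824 now; the client offers that and keeps 52.176.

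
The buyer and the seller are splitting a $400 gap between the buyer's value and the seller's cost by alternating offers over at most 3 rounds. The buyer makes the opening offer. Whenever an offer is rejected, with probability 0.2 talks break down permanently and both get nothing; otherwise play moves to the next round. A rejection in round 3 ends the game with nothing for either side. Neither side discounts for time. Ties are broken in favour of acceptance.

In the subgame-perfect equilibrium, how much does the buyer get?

336

Round 3 (the buyer proposes): rejection yields 0 for the seller; the buyer offers 0 and keeps 400.
Round 2 (the seller proposes): rejecting gives the buyer an expected 0.8 × 400 = 320; the seller offers that and keeps 80.
Round 1 (the buyer proposes): rejecting gives the seller an expected 0.8 × 80 = 64, so the buyer offers 64, keeping 336.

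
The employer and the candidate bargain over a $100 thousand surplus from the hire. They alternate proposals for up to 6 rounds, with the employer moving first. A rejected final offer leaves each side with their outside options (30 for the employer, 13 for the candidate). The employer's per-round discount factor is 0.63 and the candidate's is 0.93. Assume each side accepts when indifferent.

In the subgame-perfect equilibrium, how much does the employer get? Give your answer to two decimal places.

Work backward from the last round.
Round 6 (the candidate proposes): the employer gets 30 if talks fail, so the candidate offers 30 and keeps 70.
Round 5 (the employer proposes): the candidate can get 70 next round, worth 0.93 × 70 = 65.1 now, so the employer offers 65.1, keeping 34.9.
Round 4 (the candidate proposes): the employer can get 34.9 next round, worth 0.63 × 34.9 = 21.987 now. The candidate offers 21.987 and keeps 100 − 21.987 = 78.013.
Round 3 (the employer proposes): the candidate can get 78.013 next round, worth 0.93 × 78.013 = 72.55209 now, so the employer offers 72.55209, keeping 27.44791.
Round 2 (the candidate proposes): the employer can get 27.44791 next round, worth 0.63 × 27.44791 = 17.2921833 now, so the candidate offers 17.2921833, keeping 82.7078167.
Round 1 (the employer proposes): the candidate can get 82.7078167 next round, worth 0.93 × 82.7078167 = 76.918269531 now, so the employer offers 76.918269531, keeping 23.081730469.

23.08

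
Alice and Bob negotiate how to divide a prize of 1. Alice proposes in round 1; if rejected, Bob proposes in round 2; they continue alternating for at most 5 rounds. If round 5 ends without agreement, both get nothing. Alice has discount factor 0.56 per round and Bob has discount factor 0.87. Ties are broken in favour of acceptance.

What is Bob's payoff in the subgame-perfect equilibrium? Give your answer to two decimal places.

Round 5 (Alice proposes): rejection yields 0 for Bob; Alice offers 0 and keeps 1.
Round 4 (Bob proposes): Alice can get 1 next round, worth 0.56 × 1 = 0.56 now. Bob offers 0.56 and keeps 1 − 0.56 = 0.44.
Round 3 (Alice proposes): Bob can get 0.44 next round, worth 0.87 × 0.44 = 0.3828 now; Alice offers that and keeps 0.6172.
Round 2 (Bob proposes): Alice can get 0.6172 next round, worth 0.56 × 0.6172 = 0.345632 now; Bob offers that and keeps 0.654368.
Round 1 (Alice proposes): Bob can get 0.654368 next round, worth 0.87 × 0.654368 = 0.56930016 now, so Alice offers 0.56930016, keeping 0.43069984.

0.57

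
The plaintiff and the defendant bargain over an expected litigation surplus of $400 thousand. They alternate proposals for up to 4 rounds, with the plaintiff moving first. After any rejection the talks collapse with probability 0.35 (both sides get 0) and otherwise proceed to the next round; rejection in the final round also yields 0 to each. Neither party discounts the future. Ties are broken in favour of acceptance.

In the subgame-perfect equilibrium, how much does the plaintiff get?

By backward induction:
Round 4 (the defendant proposes): rejection yields 0 for the plaintiff; the defendant offers 0 and keeps 400.
Round 3 (the plaintiff proposes): rejecting gives the defendant an expected 0.65 × 400 = 260; the plaintiff offers that and keeps 140.
Round 2 (the defendant proposes): rejecting gives the plaintiff an expected 0.65 × 140 = 91, so the defendant offers 91, keeping 309.
Round 1 (the plaintiff proposes): rejecting gives the defendant an expected 0.65 × 309 = 200.85, so the plaintiff offers 200.85, keeping 199.15.

199.15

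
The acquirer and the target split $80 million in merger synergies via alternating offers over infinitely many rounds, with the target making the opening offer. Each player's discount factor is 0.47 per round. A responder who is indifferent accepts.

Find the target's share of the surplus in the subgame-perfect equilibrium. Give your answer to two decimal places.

54.42

Let x be the target's share when the target proposes and y be the acquirer's share when the acquirer proposes.
The acquirer accepts iff offered ≥ 0.47·y, so x = 80 − 0.47y. Symmetrically y = 80 − 0.47x.
Substituting: x = 80 − 0.47(80 − 0.47x), giving x(1 − 0.47·0.47) = 80(1 − 0.47).
So x = 80 × 0.53 / 0.7791 ≈ 54.4218, and the acquirer receives 80 − x ≈ 25.5782.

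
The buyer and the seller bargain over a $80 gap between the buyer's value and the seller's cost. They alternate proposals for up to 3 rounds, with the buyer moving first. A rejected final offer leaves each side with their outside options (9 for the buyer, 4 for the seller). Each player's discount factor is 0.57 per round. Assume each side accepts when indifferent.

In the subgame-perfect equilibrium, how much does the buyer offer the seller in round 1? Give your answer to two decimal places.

By backward induction:
Round 3 (the buyer proposes): the seller gets 4 if talks fail, so the buyer offers 4 and keeps 76.
Round 2 (the seller proposes): the buyer can get 76 next round, worth 0.57 × 76 = 43.32 now. The seller offers 43.32 and keeps 80 − 43.32 = 36.68.
Round 1 (the buyer proposes): the seller can get 36.68 next round, worth 0.57 × 36.68 = 20.9076 now. The buyer offers 20.9076 and keeps 80 − 20.9076 = 59.0924.

20.91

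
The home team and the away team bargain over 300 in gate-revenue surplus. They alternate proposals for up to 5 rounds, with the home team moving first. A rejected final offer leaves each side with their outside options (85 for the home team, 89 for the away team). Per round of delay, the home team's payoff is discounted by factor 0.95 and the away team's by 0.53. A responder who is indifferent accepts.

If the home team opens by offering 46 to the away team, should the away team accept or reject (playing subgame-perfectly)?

Round 5 (the home team proposes): the away team gets 89 if talks fail, so the home team offers 89 and keeps 211.
Round 4 (the away team proposes): the home team can get 211 next round, worth 0.95 × 211 = 200.45 now. The away team offers 200.45 and keeps 300 − 200.45 = 99.55.
Round 3 (the home team proposes): the away team can get 99.55 next round, worth 0.53 × 99.55 = 52.7615 now; the home team offers that and keeps 247.2385.
Round 2 (the away team proposes): the home team can get 247.2385 next round, worth 0.95 × 247.2385 = 234.876575 now; the away team offers that and keeps 65.123425.
So by rejecting in round 1, the away team gets 65.123425 next round, worth 0.53 × 65.123425 = 34.51541525 now.
Offer 46 ≥ 34.51541525, so the away team accepts.

Accept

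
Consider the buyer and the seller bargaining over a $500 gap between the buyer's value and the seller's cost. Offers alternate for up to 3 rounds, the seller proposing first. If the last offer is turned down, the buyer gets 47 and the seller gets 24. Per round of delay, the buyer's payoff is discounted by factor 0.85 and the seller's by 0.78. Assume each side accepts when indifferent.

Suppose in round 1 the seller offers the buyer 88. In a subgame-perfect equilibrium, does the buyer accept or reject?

Reject

Round 3 (the seller proposes): the buyer gets 47 if talks fail, so the seller offers 47 and keeps 453.
Round 2 (the buyer proposes): the seller can get 453 next round, worth 0.78 × 453 = 353.34 now, so the buyer offers 353.34, keeping 146.66.
So by rejecting in round 1, the buyer gets 146.66 next round, worth 0.85 × 146.66 = 124.661 now.
Offer 88 < 124.661, so the buyer rejects.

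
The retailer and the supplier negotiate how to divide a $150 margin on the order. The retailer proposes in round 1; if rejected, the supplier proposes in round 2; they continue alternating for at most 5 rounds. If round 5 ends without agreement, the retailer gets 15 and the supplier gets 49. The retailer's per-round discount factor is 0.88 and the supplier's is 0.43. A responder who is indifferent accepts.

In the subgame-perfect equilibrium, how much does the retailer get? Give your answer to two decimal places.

132.32

Solve by backward induction from round 5.
Round 5 (the retailer proposes): the supplier gets 49 if talks fail, so the retailer offers 49 and keeps 101.
Round 4 (the supplier proposes): the retailer can get 101 next round, worth 0.88 × 101 = 88.88 now, so the supplier offers 88.88, keeping 61.12.
Round 3 (the retailer proposes): the supplier can get 61.12 next round, worth 0.43 × 61.12 = 26.2816 now; the retailer offers that and keeps 123.7184.
Round 2 (the supplier proposes): the retailer can get 123.7184 next round, worth 0.88 × 123.7184 = 108.872192 now, so the supplier offers 108.872192, keeping 41.127808.
Round 1 (the retailer proposes): the supplier can get 41.127808 next round, worth 0.43 × 41.127808 = 17.68495744 now. The retailer offers 17.68495744 and keeps 150 − 17.68495744 = 132.31504256.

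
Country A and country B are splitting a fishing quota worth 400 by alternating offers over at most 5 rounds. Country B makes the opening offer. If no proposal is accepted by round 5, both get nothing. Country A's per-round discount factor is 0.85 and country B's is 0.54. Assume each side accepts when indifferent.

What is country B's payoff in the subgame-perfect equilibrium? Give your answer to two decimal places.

Round 5 (country B proposes): rejection yields 0 for country A; country B offers 0 and keeps 400.
Round 4 (country A proposes): country B can get 400 next round, worth 0.54 × 400 = 216 now. Country A offers 216 and keeps 400 − 216 = 184.
Round 3 (country B proposes): country A can get 184 next round, worth 0.85 × 184 = 156.4 now; country B offers that and keeps 243.6.
Round 2 (country A proposes): country B can get 243.6 next round, worth 0.54 × 243.6 = 131.544 now; country A offers that and keeps 268.456.
Round 1 (country B proposes): country A can get 268.456 next round, worth 0.85 × 268.456 = 228.1876 now. Country B offers 228.1876 and keeps 400 − 228.1876 = 171.8124.

171.81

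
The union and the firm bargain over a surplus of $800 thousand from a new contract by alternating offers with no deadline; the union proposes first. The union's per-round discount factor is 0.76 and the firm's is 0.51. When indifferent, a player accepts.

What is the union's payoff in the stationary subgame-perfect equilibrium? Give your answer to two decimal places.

640.10

In a stationary SPE each proposer offers the other exactly their discounted continuation value.
If the union keeps x when proposing and the firm keeps y when proposing, then x = 800 − 0.51y and y = 800 − 0.76x.
Solving: x = 800(1 − 0.51) / (1 − 0.76·0.51) = 392 / 0.6124 ≈ 640.1045.
The firm gets 800 − 640.1045 ≈ 159.8955.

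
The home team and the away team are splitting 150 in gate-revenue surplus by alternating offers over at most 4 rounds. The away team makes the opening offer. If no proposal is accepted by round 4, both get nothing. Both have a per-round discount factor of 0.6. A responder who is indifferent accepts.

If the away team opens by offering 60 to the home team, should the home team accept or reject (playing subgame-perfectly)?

Round 4 (the home team proposes): the away team will accept anything ≥ 0, so the home team offers 0 and keeps 150.
Round 3 (the away team proposes): the home team can get 150 next round, worth 0.6 × 150 = 90 now, so the away team offers 90, keeping 60.
Round 2 (the home team proposes): the away team can get 60 next round, worth 0.6 × 60 = 36 now, so the home team offers 36, keeping 114.
So by rejecting in round 1, the home team gets 114 next round, worth 0.6 × 114 = 68.4 now.
Offer 60 < 68.4, so the home team rejects.

Reject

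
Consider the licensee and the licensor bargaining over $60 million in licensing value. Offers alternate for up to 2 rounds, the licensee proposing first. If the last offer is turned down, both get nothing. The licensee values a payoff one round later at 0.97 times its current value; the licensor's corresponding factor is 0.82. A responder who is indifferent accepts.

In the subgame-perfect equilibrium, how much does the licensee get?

Round 2 (the licensor proposes): the licensee will accept anything ≥ 0, so the licensor offers 0 and keeps 60.
Round 1 (the licensee proposes): the licensor can get 60 next round, worth 0.82 × 60 = 49.2 now, so the licensee offers 49.2, keeping 10.8.

10.8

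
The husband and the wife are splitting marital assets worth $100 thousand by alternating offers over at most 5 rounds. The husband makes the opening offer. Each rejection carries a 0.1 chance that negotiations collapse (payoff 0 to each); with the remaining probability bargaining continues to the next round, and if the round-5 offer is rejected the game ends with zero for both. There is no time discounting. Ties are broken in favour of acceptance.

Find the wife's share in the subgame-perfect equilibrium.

Round 5 (the husband proposes): rejection yields 0 for the wife; the husband offers 0 and keeps 100.
Round 4 (the wife proposes): rejecting gives the husband an expected 0.9 × 100 = 90, so the wife offers 90, keeping 10.
Round 3 (the husband proposes): rejecting gives the wife an expected 0.9 × 10 = 9, so the husband offers 9, keeping 91.
Round 2 (the wife proposes): rejecting gives the husband an expected 0.9 × 91 = 81.9, so the wife offers 81.9, keeping 18.1.
Round 1 (the husband proposes): rejecting gives the wife an expected 0.9 × 18.1 = 16.29; the husband offers that and keeps 83.71.

16.29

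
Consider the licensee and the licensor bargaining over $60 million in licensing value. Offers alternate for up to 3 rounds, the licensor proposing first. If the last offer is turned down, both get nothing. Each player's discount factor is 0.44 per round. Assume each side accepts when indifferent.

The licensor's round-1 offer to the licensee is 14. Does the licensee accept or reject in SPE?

Round 3 (the licensor proposes): the licensee will accept anything ≥ 0, so the licensor offers 0 and keeps 60.
Round 2 (the licensee proposes): the licensor can get 60 next round, worth 0.44 × 60 = 26.4 now. The licensee offers 26.4 and keeps 60 − 26.4 = 33.6.
So by rejecting in round 1, the licensee gets 33.6 next round, worth 0.44 × 33.6 = 14.784 now.
Offer 14 < 14.784, so the licensee rejects.

Reject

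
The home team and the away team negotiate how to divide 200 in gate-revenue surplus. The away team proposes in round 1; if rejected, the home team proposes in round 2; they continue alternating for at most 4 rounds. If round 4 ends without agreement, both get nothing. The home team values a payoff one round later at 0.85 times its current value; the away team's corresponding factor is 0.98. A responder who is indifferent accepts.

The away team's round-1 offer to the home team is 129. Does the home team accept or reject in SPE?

Round 4 (the home team proposes): rejection yields 0 for the away team; the home team offers 0 and keeps 200.
Round 3 (the away team proposes): the home team can get 200 next round, worth 0.85 × 200 = 170 now. The away team offers 170 and keeps 200 − 170 = 30.
Round 2 (the home team proposes): the away team can get 30 next round, worth 0.98 × 30 = 29.4 now; the home team offers that and keeps 170.6.
So by rejecting in round 1, the home team gets 170.6 next round, worth 0.85 × 170.6 = 145.01 now.
Offer 129 < 145.01, so the home team rejects.

Reject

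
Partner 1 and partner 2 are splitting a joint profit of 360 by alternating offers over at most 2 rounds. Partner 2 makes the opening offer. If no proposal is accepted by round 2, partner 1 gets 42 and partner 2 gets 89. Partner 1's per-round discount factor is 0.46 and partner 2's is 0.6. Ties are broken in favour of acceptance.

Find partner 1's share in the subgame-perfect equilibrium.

Round 2 (partner 1 proposes): partner 2 gets 89 if talks fail, so partner 1 offers 89 and keeps 271.
Round 1 (partner 2 proposes): partner 1 can get 271 next round, worth 0.46 × 271 = 124.66 now; partner 2 offers that and keeps 235.34.

124.66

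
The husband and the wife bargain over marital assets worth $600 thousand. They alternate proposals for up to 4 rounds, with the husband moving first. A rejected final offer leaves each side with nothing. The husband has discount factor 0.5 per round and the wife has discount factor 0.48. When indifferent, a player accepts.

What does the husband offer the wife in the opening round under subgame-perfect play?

Round 4 (the wife proposes): rejection yields 0 for the husband; the wife offers 0 and keeps 600.
Round 3 (the husband proposes): the wife can get 600 next round, worth 0.48 × 600 = 288 now, so the husband offers 288, keeping 312.
Round 2 (the wife proposes): the husband can get 312 next round, worth 0.5 × 312 = 156 now. The wife offers 156 and keeps 600 − 156 = 444.
Round 1 (the husband proposes): the wife can get 444 next round, worth 0.48 × 444 = 213.12 now, so the husband offers 213.12, keeping 386.88.

213.12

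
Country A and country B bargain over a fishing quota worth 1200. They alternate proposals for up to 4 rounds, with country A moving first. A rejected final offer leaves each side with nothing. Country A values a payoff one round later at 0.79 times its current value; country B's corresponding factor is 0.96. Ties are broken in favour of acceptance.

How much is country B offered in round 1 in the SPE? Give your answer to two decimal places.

1115.60

Round 4 (country B proposes): country A will accept anything ≥ 0, so country B offers 0 and keeps 1200.
Round 3 (country A proposes): country B can get 1200 next round, worth 0.96 × 1200 = 1152 now. Country A offers 1152 and keeps 1200 − 1152 = 48.
Round 2 (country B proposes): country A can get 48 next round, worth 0.79 × 48 = 37.92 now; country B offers that and keeps 1162.08.
Round 1 (country A proposes): country B can get 1162.08 next round, worth 0.96 × 1162.08 = 1115.5968 now; country A offers that and keeps 84.4032.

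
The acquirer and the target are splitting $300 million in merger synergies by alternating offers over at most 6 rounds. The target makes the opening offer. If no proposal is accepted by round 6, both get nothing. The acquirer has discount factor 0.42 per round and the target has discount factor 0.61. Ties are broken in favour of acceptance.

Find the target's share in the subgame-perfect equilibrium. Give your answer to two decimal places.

230.00

Round 6 (the acquirer proposes): rejection yields 0 for the target; the acquirer offers 0 and keeps 300.
Round 5 (the target proposes): the acquirer can get 300 next round, worth 0.42 × 300 = 126 now. The target offers 126 and keeps 300 − 126 = 174.
Round 4 (the acquirer proposes): the target can get 174 next round, worth 0.61 × 174 = 106.14 now, so the acquirer offers 106.14, keeping 193.86.
Round 3 (the target proposes): the acquirer can get 193.86 next round, worth 0.42 × 193.86 = 81.4212 now; the target offers that and keeps 218.5788.
Round 2 (the acquirer proposes): the target can get 218.5788 next round, worth 0.61 × 218.5788 = 133.333068 now. The acquirer offers 133.333068 and keeps 300 − 133.333068 = 166.666932.
Round 1 (the target proposes): the acquirer can get 166.666932 next round, worth 0.42 × 166.666932 = 70.00011144 now, so the target offers 70.00011144, keeping 229.99988856.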